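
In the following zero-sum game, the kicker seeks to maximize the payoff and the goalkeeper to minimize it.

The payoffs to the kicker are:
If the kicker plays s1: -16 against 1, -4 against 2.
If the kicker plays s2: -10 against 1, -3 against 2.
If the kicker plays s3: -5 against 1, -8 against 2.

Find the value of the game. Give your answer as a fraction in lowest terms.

Row s1 is strictly dominated by row s2, so the kicker never plays it.
The remaining 2×2 game on (s2, s3) × (1, 2) has no saddle point. Let the kicker play s2 with probability p; indifference gives −10p − 5(1−p) = −3p − 8(1−p), so p = 3/10.
Similarly the goalkeeper's optimal q on 1 is 1/2, and the value is -10·(1/2) + (-3)·(1/2) = -13/2.

-13/2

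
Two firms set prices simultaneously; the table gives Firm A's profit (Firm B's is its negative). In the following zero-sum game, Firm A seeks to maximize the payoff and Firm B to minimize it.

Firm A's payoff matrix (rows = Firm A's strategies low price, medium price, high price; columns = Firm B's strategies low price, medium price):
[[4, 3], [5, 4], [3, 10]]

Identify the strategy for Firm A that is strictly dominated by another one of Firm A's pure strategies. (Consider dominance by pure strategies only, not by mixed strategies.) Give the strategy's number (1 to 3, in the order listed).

Compare low price with medium price: 5 > 4, 4 > 3.
So medium price strictly dominates low price for Firm A; low price is strictly dominated.

1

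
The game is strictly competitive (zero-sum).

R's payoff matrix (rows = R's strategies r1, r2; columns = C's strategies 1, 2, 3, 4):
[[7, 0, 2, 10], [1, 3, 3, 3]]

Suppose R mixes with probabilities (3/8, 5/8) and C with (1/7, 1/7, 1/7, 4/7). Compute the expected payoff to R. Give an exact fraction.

Against (1/7, 1/7, 1/7, 4/7), each row's expected payoff is r1: 7; r2: 19/7.
Taking the (3/8, 5/8)-weighted average: (3/8)·(7) + (5/8)·(19/7) = 121/28.

121/28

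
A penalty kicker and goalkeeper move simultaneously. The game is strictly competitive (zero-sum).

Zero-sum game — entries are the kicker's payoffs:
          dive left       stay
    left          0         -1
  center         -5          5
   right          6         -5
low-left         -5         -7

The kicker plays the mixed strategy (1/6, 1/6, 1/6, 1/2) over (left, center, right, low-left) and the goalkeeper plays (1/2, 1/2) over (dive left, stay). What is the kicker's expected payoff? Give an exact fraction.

-3

Against (1/2, 1/2), each row's expected payoff is left: -1/2; center: 0; right: 1/2; low-left: -6.
Taking the (1/6, 1/6, 1/6, 1/2)-weighted average: (1/6)·(-1/2) + (1/6)·(0) + (1/6)·(1/2) + (1/2)·(-6) = -3.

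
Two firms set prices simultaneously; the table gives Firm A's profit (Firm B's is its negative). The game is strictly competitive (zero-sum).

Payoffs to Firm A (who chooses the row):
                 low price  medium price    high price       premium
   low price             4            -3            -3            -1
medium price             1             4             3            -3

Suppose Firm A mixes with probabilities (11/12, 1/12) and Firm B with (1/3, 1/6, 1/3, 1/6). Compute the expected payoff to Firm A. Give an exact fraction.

-13/72

Against (1/3, 1/6, 1/3, 1/6), each row's expected payoff is low price: -1/3; medium price: 3/2.
Taking the (11/12, 1/12)-weighted average: (11/12)·(-1/3) + (1/12)·(3/2) = -13/72.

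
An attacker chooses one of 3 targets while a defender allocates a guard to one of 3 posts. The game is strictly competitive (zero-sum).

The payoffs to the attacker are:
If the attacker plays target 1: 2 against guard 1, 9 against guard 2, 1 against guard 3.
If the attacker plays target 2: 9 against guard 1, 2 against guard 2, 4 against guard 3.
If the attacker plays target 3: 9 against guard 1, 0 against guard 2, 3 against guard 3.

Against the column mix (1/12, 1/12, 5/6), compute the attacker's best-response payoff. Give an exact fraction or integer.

target 1: (2)·(1/12) + (9)·(1/12) + (1)·(5/6) = 7/4.
target 2: (9)·(1/12) + (2)·(1/12) + (4)·(5/6) = 17/4.
target 3: (9)·(1/12) + (0)·(1/12) + (3)·(5/6) = 13/4.
The best pure response is target 2 with expected payoff 17/4.

17/4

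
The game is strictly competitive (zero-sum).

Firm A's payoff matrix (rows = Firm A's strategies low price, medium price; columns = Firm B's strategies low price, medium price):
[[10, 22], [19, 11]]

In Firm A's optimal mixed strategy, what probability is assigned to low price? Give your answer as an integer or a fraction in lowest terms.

Row minima are 10 and 11, so Firm A's maximin is 11; column maxima are 19 and 22, so Firm B's minimax is 19. These differ, so the equilibrium is in mixed strategies.
Let Firm A play low price with probability p. Firm B is indifferent when 10p + 19(1−p) = 22p + 11(1−p), giving p = 2/5.

2/5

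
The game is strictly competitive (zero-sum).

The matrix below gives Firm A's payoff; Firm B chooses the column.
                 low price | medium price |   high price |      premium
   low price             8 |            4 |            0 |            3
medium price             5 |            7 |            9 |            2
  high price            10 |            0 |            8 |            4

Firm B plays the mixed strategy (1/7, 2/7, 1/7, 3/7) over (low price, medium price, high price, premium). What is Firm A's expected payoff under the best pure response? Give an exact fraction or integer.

low price: (8)·(1/7) + (4)·(2/7) + (0)·(1/7) + (3)·(3/7) = 25/7.
medium price: (5)·(1/7) + (7)·(2/7) + (9)·(1/7) + (2)·(3/7) = 34/7.
high price: (10)·(1/7) + (0)·(2/7) + (8)·(1/7) + (4)·(3/7) = 30/7.
The best pure response is medium price with expected payoff 34/7.

34/7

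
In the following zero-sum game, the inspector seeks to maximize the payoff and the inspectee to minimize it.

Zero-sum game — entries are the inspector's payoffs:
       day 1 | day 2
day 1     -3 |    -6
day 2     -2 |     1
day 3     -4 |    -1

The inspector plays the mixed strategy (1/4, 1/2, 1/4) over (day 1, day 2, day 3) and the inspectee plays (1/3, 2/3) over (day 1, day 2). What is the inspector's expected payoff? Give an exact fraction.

-7/4

Against (1/3, 2/3), each row's expected payoff is day 1: -5; day 2: 0; day 3: -2.
Taking the (1/4, 1/2, 1/4)-weighted average: (1/4)·(-5) + (1/2)·(0) + (1/4)·(-2) = -7/4.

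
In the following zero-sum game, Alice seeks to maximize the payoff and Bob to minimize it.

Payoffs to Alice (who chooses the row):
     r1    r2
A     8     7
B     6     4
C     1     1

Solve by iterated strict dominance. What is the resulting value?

Row C is strictly dominated by row A (8>1, 7>1); eliminate C.
Column r1 is strictly dominated by r2 for Bob (7<8, 4<6); eliminate r1.
Row B is strictly dominated by row A (7>4); eliminate B.
Only (A, r2) remains, with payoff 7.

7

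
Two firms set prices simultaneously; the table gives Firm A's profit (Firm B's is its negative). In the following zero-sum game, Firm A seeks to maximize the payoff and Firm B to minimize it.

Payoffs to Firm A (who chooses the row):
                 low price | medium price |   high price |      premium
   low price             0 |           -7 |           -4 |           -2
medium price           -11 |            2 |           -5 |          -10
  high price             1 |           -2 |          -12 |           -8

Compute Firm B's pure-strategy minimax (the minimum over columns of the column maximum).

-4

The worst case (largest entry) in each column is low price: 1, medium price: 2, high price: -4, premium: -2.
The best (smallest) of these is -4.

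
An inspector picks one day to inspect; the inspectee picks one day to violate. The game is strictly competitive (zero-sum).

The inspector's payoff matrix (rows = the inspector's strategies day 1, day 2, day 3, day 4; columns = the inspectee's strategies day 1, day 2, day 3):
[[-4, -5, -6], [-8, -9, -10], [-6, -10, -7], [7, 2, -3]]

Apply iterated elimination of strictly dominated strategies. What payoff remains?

-3

Column day 1 is strictly dominated by day 2 for the inspectee (-5<-4, -9<-8, -10<-6, 2<7); eliminate day 1.
Row day 2 is strictly dominated by row day 1 (-5>-9, -6>-10); eliminate day 2.
Row day 1 is strictly dominated by row day 4 (2>-5, -3>-6); eliminate day 1.
Row day 3 is strictly dominated by row day 4 (2>-10, -3>-7); eliminate day 3.
Column day 2 is strictly dominated by day 3 for the inspectee (-3<2); eliminate day 2.
Only (day 4, day 3) remains, with payoff -3.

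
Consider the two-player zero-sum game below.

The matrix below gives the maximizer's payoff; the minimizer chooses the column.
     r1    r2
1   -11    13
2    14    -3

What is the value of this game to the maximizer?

149/41

Row minima are -11 and -3, so the maximizer's maximin is -3; column maxima are 14 and 13, so the minimizer's minimax is 13. These differ, so the equilibrium is in mixed strategies.
Let the maximizer play 1 with probability p. The minimizer is indifferent when −11p + 14(1−p) = 13p − 3(1−p), giving p = 17/41.
Let the minimizer play r1 with probability q. The maximizer is indifferent when −11q + 13(1−q) = 14q − 3(1−q), giving q = 16/41.
The value is -11·(16/41) + (13)·(25/41) = 149/41.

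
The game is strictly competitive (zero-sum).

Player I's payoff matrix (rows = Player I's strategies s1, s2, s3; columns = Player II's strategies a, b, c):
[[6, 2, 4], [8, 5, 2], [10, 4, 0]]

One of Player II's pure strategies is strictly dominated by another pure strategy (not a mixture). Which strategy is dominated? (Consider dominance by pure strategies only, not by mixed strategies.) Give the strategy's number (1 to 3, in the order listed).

Player II prefers columns that give Player I less. Compare a with b: 2 < 6, 5 < 8, 4 < 10.
So b strictly dominates a for Player II; a is strictly dominated.

1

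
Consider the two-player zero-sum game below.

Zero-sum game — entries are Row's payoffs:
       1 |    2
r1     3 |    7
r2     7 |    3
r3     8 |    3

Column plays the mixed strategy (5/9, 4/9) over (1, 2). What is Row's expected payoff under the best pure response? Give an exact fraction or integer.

52/9

r1: (3)·(5/9) + (7)·(4/9) = 43/9.
r2: (7)·(5/9) + (3)·(4/9) = 47/9.
r3: (8)·(5/9) + (3)·(4/9) = 52/9.
The best pure response is r3 with expected payoff 52/9.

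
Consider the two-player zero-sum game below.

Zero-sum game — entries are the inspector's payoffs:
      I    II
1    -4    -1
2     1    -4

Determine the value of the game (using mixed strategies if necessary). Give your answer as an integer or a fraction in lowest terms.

-17/8

Row minima are -4 and -4, so the inspector's maximin is -4; column maxima are 1 and -1, so the inspectee's minimax is -1. These differ, so the equilibrium is in mixed strategies.
Let the inspector play 1 with probability p. The inspectee is indifferent when −4p + (1−p) = −p − 4(1−p), giving p = 5/8.
Let the inspectee play I with probability q. The inspector is indifferent when −4q − (1−q) = q − 4(1−q), giving q = 3/8.
The value is -4·(3/8) + (-1)·(5/8) = -17/8.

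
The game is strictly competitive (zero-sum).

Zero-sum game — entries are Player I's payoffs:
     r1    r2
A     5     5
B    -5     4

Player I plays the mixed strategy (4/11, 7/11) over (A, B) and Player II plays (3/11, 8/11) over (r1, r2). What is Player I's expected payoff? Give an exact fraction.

339/121

Against (3/11, 8/11), each row's expected payoff is A: 5; B: 17/11.
Taking the (4/11, 7/11)-weighted average: (4/11)·(5) + (7/11)·(17/11) = 339/121.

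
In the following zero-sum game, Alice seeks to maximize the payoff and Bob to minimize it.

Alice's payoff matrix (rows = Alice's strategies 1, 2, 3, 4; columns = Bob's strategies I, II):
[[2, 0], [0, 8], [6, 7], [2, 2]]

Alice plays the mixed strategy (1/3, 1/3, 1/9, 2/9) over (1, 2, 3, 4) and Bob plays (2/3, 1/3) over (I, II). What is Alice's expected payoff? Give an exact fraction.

67/27

Against (2/3, 1/3), each row's expected payoff is 1: 4/3; 2: 8/3; 3: 19/3; 4: 2.
Taking the (1/3, 1/3, 1/9, 2/9)-weighted average: (1/3)·(4/3) + (1/3)·(8/3) + (1/9)·(19/3) + (2/9)·(2) = 67/27.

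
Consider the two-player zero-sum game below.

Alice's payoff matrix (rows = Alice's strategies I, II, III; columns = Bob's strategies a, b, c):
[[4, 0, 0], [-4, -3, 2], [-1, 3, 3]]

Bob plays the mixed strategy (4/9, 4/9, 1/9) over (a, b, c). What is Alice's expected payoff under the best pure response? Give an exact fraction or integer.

16/9

I: (4)·(4/9) + (0)·(4/9) + (0)·(1/9) = 16/9.
II: (-4)·(4/9) + (-3)·(4/9) + (2)·(1/9) = -26/9.
III: (-1)·(4/9) + (3)·(4/9) + (3)·(1/9) = 11/9.
The best pure response is I with expected payoff 16/9.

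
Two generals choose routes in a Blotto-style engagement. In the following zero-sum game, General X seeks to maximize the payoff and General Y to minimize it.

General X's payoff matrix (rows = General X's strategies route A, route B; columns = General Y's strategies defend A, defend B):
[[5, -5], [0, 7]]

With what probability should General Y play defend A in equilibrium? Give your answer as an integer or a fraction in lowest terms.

12/17

Row minima are -5 and 0, so General X's maximin is 0; column maxima are 5 and 7, so General Y's minimax is 5. These differ, so the equilibrium is in mixed strategies.
Let General Y play defend A with probability q. General X is indifferent when 5q − 5(1−q) = 7(1−q), giving q = 12/17.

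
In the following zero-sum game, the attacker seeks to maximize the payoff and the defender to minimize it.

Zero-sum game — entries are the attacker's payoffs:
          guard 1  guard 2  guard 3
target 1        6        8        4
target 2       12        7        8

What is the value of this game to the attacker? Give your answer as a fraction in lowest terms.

36/5

Column guard 1 is strictly dominated by guard 3 for the defender (it gives the attacker more in every row).
The remaining 2×2 game on (target 1, target 2) × (guard 2, guard 3) has no saddle point. Let the attacker play target 1 with probability p; indifference gives 8p + 7(1−p) = 4p + 8(1−p), so p = 1/5.
Similarly the defender's optimal q on guard 2 is 4/5, and the value is 8·(4/5) + (4)·(1/5) = 36/5.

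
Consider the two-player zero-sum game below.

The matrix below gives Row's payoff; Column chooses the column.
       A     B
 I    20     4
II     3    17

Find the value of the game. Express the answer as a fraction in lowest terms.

Row minima are 4 and 3, so Row's maximin is 4; column maxima are 20 and 17, so Column's minimax is 17. These differ, so the equilibrium is in mixed strategies.
Let Row play I with probability p. Column is indifferent when 20p + 3(1−p) = 4p + 17(1−p), giving p = 7/15.
Let Column play A with probability q. Row is indifferent when 20q + 4(1−q) = 3q + 17(1−q), giving q = 13/30.
The value is 20·(13/30) + (4)·(17/30) = 164/15.

164/15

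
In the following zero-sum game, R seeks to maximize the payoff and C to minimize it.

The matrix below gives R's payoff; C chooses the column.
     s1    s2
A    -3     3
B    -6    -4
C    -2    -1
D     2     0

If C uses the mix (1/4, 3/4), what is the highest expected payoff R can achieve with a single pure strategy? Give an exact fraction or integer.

3/2

A: (-3)·(1/4) + (3)·(3/4) = 3/2.
B: (-6)·(1/4) + (-4)·(3/4) = -9/2.
C: (-2)·(1/4) + (-1)·(3/4) = -5/4.
D: (2)·(1/4) + (0)·(3/4) = 1/2.
The best pure response is A with expected payoff 3/2.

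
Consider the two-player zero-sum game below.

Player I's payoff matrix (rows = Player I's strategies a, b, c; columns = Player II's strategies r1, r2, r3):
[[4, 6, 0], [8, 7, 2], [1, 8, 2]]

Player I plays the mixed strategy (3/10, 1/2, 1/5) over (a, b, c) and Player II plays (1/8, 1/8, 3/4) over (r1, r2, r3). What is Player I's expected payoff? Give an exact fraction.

Against (1/8, 1/8, 3/4), each row's expected payoff is a: 5/4; b: 27/8; c: 21/8.
Taking the (3/10, 1/2, 1/5)-weighted average: (3/10)·(5/4) + (1/2)·(27/8) + (1/5)·(21/8) = 207/80.

207/80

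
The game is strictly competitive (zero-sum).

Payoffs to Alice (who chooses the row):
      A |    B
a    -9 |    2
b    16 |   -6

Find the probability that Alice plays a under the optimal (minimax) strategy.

2/3

Row minima are -9 and -6, so Alice's maximin is -6; column maxima are 16 and 2, so Bob's minimax is 2. These differ, so the equilibrium is in mixed strategies.
Let Alice play a with probability p. Bob is indifferent when −9p + 16(1−p) = 2p − 6(1−p), giving p = 2/3.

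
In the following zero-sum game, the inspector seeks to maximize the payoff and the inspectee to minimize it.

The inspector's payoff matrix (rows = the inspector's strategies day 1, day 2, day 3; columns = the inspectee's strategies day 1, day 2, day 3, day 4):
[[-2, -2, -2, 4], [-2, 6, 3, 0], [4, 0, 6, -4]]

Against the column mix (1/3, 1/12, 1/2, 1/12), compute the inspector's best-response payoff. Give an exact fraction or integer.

4

day 1: (-2)·(1/3) + (-2)·(1/12) + (-2)·(1/2) + (4)·(1/12) = -3/2.
day 2: (-2)·(1/3) + (6)·(1/12) + (3)·(1/2) + (0)·(1/12) = 4/3.
day 3: (4)·(1/3) + (0)·(1/12) + (6)·(1/2) + (-4)·(1/12) = 4.
The best pure response is day 3 with expected payoff 4.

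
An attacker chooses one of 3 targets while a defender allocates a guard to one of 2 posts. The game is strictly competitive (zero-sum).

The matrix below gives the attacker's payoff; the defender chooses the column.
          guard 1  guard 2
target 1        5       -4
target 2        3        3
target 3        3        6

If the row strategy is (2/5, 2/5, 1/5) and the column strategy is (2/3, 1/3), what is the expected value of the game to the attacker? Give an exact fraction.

14/5

Against (2/3, 1/3), each row's expected payoff is target 1: 2; target 2: 3; target 3: 4.
Taking the (2/5, 2/5, 1/5)-weighted average: (2/5)·(2) + (2/5)·(3) + (1/5)·(4) = 14/5.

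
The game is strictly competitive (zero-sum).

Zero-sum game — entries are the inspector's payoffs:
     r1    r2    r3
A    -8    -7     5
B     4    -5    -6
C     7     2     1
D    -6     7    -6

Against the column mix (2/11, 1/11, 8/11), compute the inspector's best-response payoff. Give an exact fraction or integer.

A: (-8)·(2/11) + (-7)·(1/11) + (5)·(8/11) = 17/11.
B: (4)·(2/11) + (-5)·(1/11) + (-6)·(8/11) = -45/11.
C: (7)·(2/11) + (2)·(1/11) + (1)·(8/11) = 24/11.
D: (-6)·(2/11) + (7)·(1/11) + (-6)·(8/11) = -53/11.
The best pure response is C with expected payoff 24/11.

24/11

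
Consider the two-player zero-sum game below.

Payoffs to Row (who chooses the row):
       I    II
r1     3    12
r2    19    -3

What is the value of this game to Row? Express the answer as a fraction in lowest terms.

Row minima are 3 and -3, so Row's maximin is 3; column maxima are 19 and 12, so Column's minimax is 12. These differ, so the equilibrium is in mixed strategies.
Let Row play r1 with probability p. Column is indifferent when 3p + 19(1−p) = 12p − 3(1−p), giving p = 22/31.
Let Column play I with probability q. Row is indifferent when 3q + 12(1−q) = 19q − 3(1−q), giving q = 15/31.
The value is 3·(15/31) + (12)·(16/31) = 237/31.

237/31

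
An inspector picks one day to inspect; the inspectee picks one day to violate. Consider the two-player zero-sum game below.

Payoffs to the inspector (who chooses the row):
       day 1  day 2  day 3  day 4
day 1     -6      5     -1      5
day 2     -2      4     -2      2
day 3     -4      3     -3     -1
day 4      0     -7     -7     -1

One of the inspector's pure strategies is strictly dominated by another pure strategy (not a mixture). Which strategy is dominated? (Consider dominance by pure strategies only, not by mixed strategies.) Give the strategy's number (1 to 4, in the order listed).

Compare day 3 with day 2: -2 > -4, 4 > 3, -2 > -3, 2 > -1.
So day 2 strictly dominates day 3 for the inspector; day 3 is strictly dominated.

3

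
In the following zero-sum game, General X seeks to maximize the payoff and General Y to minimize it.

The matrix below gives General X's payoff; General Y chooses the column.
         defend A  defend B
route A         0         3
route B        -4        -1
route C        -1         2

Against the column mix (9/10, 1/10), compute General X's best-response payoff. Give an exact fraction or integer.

3/10

route A: (0)·(9/10) + (3)·(1/10) = 3/10.
route B: (-4)·(9/10) + (-1)·(1/10) = -37/10.
route C: (-1)·(9/10) + (2)·(1/10) = -7/10.
The best pure response is route A with expected payoff 3/10.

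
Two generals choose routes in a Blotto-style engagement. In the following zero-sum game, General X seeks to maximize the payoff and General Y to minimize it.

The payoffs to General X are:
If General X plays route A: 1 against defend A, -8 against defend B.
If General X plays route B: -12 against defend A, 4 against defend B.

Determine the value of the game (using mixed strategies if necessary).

-92/25

Row minima are -8 and -12, so General X's maximin is -8; column maxima are 1 and 4, so General Y's minimax is 1. These differ, so the equilibrium is in mixed strategies.
Let General X play route A with probability p. General Y is indifferent when p − 12(1−p) = −8p + 4(1−p), giving p = 16/25.
Let General Y play defend A with probability q. General X is indifferent when q − 8(1−q) = −12q + 4(1−q), giving q = 12/25.
The value is 1·(12/25) + (-8)·(13/25) = -92/25.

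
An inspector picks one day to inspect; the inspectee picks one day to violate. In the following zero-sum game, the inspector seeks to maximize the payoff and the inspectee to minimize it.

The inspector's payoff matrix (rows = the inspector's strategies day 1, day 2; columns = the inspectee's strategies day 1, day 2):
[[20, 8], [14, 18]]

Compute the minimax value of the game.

Row minima are 8 and 14, so the inspector's maximin is 14; column maxima are 20 and 18, so the inspectee's minimax is 18. These differ, so the equilibrium is in mixed strategies.
Let the inspector play day 1 with probability p. The inspectee is indifferent when 20p + 14(1−p) = 8p + 18(1−p), giving p = 1/4.
Let the inspectee play day 1 with probability q. The inspector is indifferent when 20q + 8(1−q) = 14q + 18(1−q), giving q = 5/8.
The value is 20·(5/8) + (8)·(3/8) = 31/2.

31/2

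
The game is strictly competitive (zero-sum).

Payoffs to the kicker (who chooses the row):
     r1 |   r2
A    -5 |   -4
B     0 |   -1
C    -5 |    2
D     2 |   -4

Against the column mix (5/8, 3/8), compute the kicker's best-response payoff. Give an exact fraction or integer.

-1/4

A: (-5)·(5/8) + (-4)·(3/8) = -37/8.
B: (0)·(5/8) + (-1)·(3/8) = -3/8.
C: (-5)·(5/8) + (2)·(3/8) = -19/8.
D: (2)·(5/8) + (-4)·(3/8) = -1/4.
The best pure response is D with expected payoff -1/4.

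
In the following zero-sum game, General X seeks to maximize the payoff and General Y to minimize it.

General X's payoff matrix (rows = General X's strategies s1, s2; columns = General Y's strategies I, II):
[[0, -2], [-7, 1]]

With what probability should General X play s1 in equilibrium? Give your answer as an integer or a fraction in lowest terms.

4/5

Row minima are -2 and -7, so General X's maximin is -2; column maxima are 0 and 1, so General Y's minimax is 0. These differ, so the equilibrium is in mixed strategies.
Let General X play s1 with probability p. General Y is indifferent when −7(1−p) = −2p + (1−p), giving p = 4/5.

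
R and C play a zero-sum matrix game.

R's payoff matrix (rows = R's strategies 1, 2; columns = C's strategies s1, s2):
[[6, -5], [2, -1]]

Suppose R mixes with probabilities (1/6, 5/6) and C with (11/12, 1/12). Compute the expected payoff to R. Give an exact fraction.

Against (11/12, 1/12), each row's expected payoff is 1: 61/12; 2: 7/4.
Taking the (1/6, 5/6)-weighted average: (1/6)·(61/12) + (5/6)·(7/4) = 83/36.

83/36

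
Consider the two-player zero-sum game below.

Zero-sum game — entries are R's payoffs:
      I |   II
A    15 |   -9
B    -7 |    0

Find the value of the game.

-63/31

Row minima are -9 and -7, so R's maximin is -7; column maxima are 15 and 0, so C's minimax is 0. These differ, so the equilibrium is in mixed strategies.
Let R play A with probability p. C is indifferent when 15p − 7(1−p) = −9p, giving p = 7/31.
Let C play I with probability q. R is indifferent when 15q − 9(1−q) = −7q, giving q = 9/31.
The value is 15·(9/31) + (-9)·(22/31) = -63/31.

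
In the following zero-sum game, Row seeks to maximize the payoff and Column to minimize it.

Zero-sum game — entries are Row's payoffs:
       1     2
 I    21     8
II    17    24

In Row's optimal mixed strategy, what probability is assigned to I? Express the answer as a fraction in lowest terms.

Row minima are 8 and 17, so Row's maximin is 17; column maxima are 21 and 24, so Column's minimax is 21. These differ, so the equilibrium is in mixed strategies.
Let Row play I with probability p. Column is indifferent when 21p + 17(1−p) = 8p + 24(1−p), giving p = 7/20.

7/20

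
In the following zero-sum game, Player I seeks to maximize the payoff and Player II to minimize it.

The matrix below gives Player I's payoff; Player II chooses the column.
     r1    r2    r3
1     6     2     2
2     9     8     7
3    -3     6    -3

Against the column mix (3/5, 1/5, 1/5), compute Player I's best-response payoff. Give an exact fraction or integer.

42/5

1: (6)·(3/5) + (2)·(1/5) + (2)·(1/5) = 22/5.
2: (9)·(3/5) + (8)·(1/5) + (7)·(1/5) = 42/5.
3: (-3)·(3/5) + (6)·(1/5) + (-3)·(1/5) = -6/5.
The best pure response is 2 with expected payoff 42/5.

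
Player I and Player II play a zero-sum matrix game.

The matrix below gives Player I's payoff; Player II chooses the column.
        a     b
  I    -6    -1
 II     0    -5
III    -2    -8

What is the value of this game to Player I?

-3

Row III is strictly dominated by row II, so Player I never plays it.
The remaining 2×2 game on (I, II) × (a, b) has no saddle point. Let Player I play I with probability p; indifference gives −6p = −p − 5(1−p), so p = 1/2.
Similarly Player II's optimal q on a is 2/5, and the value is -6·(2/5) + (-1)·(3/5) = -3.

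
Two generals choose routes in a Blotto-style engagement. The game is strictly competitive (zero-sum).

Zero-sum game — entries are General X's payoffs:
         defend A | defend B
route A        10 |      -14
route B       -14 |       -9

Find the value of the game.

-286/29

Row minima are -14 and -14, so General X's maximin is -14; column maxima are 10 and -9, so General Y's minimax is -9. These differ, so the equilibrium is in mixed strategies.
Let General X play route A with probability p. General Y is indifferent when 10p − 14(1−p) = −14p − 9(1−p), giving p = 5/29.
Let General Y play defend A with probability q. General X is indifferent when 10q − 14(1−q) = −14q − 9(1−q), giving q = 5/29.
The value is 10·(5/29) + (-14)·(24/29) = -286/29.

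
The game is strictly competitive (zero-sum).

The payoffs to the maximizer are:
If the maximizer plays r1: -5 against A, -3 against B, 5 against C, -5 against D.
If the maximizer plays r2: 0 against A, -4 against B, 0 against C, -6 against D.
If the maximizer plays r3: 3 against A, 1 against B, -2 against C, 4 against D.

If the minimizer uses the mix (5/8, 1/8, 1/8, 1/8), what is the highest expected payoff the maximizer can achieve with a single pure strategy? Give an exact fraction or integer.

r1: (-5)·(5/8) + (-3)·(1/8) + (5)·(1/8) + (-5)·(1/8) = -7/2.
r2: (0)·(5/8) + (-4)·(1/8) + (0)·(1/8) + (-6)·(1/8) = -5/4.
r3: (3)·(5/8) + (1)·(1/8) + (-2)·(1/8) + (4)·(1/8) = 9/4.
The best pure response is r3 with expected payoff 9/4.

9/4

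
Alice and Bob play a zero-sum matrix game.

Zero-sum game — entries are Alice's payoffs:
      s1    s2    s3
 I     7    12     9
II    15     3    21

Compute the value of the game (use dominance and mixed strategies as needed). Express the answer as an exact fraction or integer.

Column s3 is strictly dominated by s1 for Bob (it gives Alice more in every row).
The remaining 2×2 game on (I, II) × (s1, s2) has no saddle point. Let Alice play I with probability p; indifference gives 7p + 15(1−p) = 12p + 3(1−p), so p = 12/17.
Similarly Bob's optimal q on s1 is 9/17, and the value is 7·(9/17) + (12)·(8/17) = 159/17.

159/17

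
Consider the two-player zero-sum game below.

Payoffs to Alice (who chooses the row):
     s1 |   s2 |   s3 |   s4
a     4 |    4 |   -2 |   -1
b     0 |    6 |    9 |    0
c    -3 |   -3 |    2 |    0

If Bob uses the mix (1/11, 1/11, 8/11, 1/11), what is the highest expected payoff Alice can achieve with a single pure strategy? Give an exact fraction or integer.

a: (4)·(1/11) + (4)·(1/11) + (-2)·(8/11) + (-1)·(1/11) = -9/11.
b: (0)·(1/11) + (6)·(1/11) + (9)·(8/11) + (0)·(1/11) = 78/11.
c: (-3)·(1/11) + (-3)·(1/11) + (2)·(8/11) + (0)·(1/11) = 10/11.
The best pure response is b with expected payoff 78/11.

78/11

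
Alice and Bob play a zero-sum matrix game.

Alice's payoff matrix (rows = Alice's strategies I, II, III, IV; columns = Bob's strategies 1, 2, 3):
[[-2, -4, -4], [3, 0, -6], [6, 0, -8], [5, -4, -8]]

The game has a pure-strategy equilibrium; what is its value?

Row minima: -4, -6, -8, -8 → Alice's maximin is -4.
Column maxima: 6, 0, -4 → Bob's minimax is -4.
They coincide at (I, 3), so the value is -4.

-4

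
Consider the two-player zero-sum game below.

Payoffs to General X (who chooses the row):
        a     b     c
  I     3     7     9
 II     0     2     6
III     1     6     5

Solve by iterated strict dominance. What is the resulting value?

3

Column b is strictly dominated by a for General Y (3<7, 0<2, 1<6); eliminate b.
Column c is strictly dominated by a for General Y (3<9, 0<6, 1<5); eliminate c.
Row III is strictly dominated by row I (3>1); eliminate III.
Row II is strictly dominated by row I (3>0); eliminate II.
Only (I, a) remains, with payoff 3.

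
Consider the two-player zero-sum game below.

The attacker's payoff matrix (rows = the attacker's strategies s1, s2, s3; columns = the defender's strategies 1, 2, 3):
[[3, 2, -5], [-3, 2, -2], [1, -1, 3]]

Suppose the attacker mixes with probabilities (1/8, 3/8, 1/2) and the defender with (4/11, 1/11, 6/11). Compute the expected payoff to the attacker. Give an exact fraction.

Against (4/11, 1/11, 6/11), each row's expected payoff is s1: -16/11; s2: -2; s3: 21/11.
Taking the (1/8, 3/8, 1/2)-weighted average: (1/8)·(-16/11) + (3/8)·(-2) + (1/2)·(21/11) = 1/44.

1/44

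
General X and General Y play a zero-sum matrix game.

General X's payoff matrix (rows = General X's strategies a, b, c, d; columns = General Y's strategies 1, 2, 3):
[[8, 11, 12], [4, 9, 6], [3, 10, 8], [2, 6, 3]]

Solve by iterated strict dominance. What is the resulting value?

8

Row c is strictly dominated by row a (8>3, 11>10, 12>8); eliminate c.
Column 2 is strictly dominated by 1 for General Y (8<11, 4<9, 2<6); eliminate 2.
Column 3 is strictly dominated by 1 for General Y (8<12, 4<6, 2<3); eliminate 3.
Row d is strictly dominated by row a (8>2); eliminate d.
Row b is strictly dominated by row a (8>4); eliminate b.
Only (a, 1) remains, with payoff 8.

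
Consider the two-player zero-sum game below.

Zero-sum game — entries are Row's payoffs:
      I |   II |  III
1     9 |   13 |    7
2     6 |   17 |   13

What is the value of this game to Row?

Column II is strictly dominated by III for Column (it gives Row more in every row).
The remaining 2×2 game on (1, 2) × (I, III) has no saddle point. Let Row play 1 with probability p; indifference gives 9p + 6(1−p) = 7p + 13(1−p), so p = 7/9.
Similarly Column's optimal q on I is 2/3, and the value is 9·(2/3) + (7)·(1/3) = 25/3.

25/3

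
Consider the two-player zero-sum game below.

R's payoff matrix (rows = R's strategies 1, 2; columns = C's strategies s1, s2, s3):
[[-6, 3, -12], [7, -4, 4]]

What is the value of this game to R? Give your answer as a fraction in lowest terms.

Column s1 is strictly dominated by s3 for C (it gives R more in every row).
The remaining 2×2 game on (1, 2) × (s2, s3) has no saddle point. Let R play 1 with probability p; indifference gives 3p − 4(1−p) = −12p + 4(1−p), so p = 8/23.
Similarly C's optimal q on s2 is 16/23, and the value is 3·(16/23) + (-12)·(7/23) = -36/23.

-36/23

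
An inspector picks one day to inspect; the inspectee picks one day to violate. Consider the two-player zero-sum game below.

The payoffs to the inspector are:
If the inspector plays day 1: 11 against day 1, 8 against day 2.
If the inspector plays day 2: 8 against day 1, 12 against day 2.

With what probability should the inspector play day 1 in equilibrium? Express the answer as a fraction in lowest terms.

4/7

Row minima are 8 and 8, so the inspector's maximin is 8; column maxima are 11 and 12, so the inspectee's minimax is 11. These differ, so the equilibrium is in mixed strategies.
Let the inspector play day 1 with probability p. The inspectee is indifferent when 11p + 8(1−p) = 8p + 12(1−p), giving p = 4/7.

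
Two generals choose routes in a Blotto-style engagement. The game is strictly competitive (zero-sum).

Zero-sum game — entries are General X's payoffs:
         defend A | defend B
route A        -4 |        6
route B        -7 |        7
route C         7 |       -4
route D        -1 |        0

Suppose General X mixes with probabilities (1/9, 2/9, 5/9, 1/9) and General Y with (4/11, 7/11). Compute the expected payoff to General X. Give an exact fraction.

Against (4/11, 7/11), each row's expected payoff is route A: 26/11; route B: 21/11; route C: 0; route D: -4/11.
Taking the (1/9, 2/9, 5/9, 1/9)-weighted average: (1/9)·(26/11) + (2/9)·(21/11) + (5/9)·(0) + (1/9)·(-4/11) = 64/99.

64/99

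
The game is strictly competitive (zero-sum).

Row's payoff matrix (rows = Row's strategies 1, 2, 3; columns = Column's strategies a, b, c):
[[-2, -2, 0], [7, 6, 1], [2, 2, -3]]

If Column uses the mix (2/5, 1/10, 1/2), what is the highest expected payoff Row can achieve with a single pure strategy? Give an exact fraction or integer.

39/10

1: (-2)·(2/5) + (-2)·(1/10) + (0)·(1/2) = -1.
2: (7)·(2/5) + (6)·(1/10) + (1)·(1/2) = 39/10.
3: (2)·(2/5) + (2)·(1/10) + (-3)·(1/2) = -1/2.
The best pure response is 2 with expected payoff 39/10.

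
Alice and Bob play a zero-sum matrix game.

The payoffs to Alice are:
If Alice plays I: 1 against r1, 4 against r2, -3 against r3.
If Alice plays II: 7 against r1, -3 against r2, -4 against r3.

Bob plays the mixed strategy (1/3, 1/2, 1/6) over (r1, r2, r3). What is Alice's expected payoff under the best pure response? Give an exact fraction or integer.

I: (1)·(1/3) + (4)·(1/2) + (-3)·(1/6) = 11/6.
II: (7)·(1/3) + (-3)·(1/2) + (-4)·(1/6) = 1/6.
The best pure response is I with expected payoff 11/6.

11/6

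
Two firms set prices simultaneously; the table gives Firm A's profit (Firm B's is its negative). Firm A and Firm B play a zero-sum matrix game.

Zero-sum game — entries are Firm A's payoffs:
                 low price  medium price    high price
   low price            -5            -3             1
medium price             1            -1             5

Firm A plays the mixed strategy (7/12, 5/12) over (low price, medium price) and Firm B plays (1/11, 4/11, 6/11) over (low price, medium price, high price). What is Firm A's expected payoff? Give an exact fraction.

29/66

Against (1/11, 4/11, 6/11), each row's expected payoff is low price: -1; medium price: 27/11.
Taking the (7/12, 5/12)-weighted average: (7/12)·(-1) + (5/12)·(27/11) = 29/66.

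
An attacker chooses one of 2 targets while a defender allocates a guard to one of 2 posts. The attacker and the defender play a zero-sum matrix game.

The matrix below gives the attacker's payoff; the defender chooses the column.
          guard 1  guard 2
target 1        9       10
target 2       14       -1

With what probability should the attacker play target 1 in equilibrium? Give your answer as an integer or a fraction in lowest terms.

15/16

Row minima are 9 and -1, so the attacker's maximin is 9; column maxima are 14 and 10, so the defender's minimax is 10. These differ, so the equilibrium is in mixed strategies.
Let the attacker play target 1 with probability p. The defender is indifferent when 9p + 14(1−p) = 10p − (1−p), giving p = 15/16.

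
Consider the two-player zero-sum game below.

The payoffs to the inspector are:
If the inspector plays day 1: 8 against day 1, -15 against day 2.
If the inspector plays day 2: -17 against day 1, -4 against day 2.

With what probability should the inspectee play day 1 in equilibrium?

Row minima are -15 and -17, so the inspector's maximin is -15; column maxima are 8 and -4, so the inspectee's minimax is -4. These differ, so the equilibrium is in mixed strategies.
Let the inspectee play day 1 with probability q. The inspector is indifferent when 8q − 15(1−q) = −17q − 4(1−q), giving q = 11/36.

11/36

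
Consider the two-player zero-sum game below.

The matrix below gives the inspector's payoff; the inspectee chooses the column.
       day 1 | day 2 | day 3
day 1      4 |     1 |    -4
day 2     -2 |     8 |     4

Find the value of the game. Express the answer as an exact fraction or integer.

Column day 2 is strictly dominated by day 3 for the inspectee (it gives the inspector more in every row).
The remaining 2×2 game on (day 1, day 2) × (day 1, day 3) has no saddle point. Let the inspector play day 1 with probability p; indifference gives 4p − 2(1−p) = −4p + 4(1−p), so p = 3/7.
Similarly the inspectee's optimal q on day 1 is 4/7, and the value is 4·(4/7) + (-4)·(3/7) = 4/7.

4/7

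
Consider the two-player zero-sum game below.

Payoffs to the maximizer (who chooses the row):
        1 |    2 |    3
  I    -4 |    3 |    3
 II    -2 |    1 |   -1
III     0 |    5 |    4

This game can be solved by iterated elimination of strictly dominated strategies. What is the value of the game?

Row II is strictly dominated by row III (0>-2, 5>1, 4>-1); eliminate II.
Column 2 is strictly dominated by 1 for the minimizer (-4<3, 0<5); eliminate 2.
Column 3 is strictly dominated by 1 for the minimizer (-4<3, 0<4); eliminate 3.
Row I is strictly dominated by row III (0>-4); eliminate I.
Only (III, 1) remains, with payoff 0.

0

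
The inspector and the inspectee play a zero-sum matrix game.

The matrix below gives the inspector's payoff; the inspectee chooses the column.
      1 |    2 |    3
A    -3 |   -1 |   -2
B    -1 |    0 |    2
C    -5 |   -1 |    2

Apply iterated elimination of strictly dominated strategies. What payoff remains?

Column 2 is strictly dominated by 1 for the inspectee (-3<-1, -1<0, -5<-1); eliminate 2.
Column 3 is strictly dominated by 1 for the inspectee (-3<-2, -1<2, -5<2); eliminate 3.
Row A is strictly dominated by row B (-1>-3); eliminate A.
Row C is strictly dominated by row B (-1>-5); eliminate C.
Only (B, 1) remains, with payoff -1.

-1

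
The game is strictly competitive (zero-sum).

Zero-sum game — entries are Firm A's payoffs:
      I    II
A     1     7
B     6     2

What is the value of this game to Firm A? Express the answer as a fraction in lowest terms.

4

Row minima are 1 and 2, so Firm A's maximin is 2; column maxima are 6 and 7, so Firm B's minimax is 6. These differ, so the equilibrium is in mixed strategies.
Let Firm A play A with probability p. Firm B is indifferent when p + 6(1−p) = 7p + 2(1−p), giving p = 2/5.
Let Firm B play I with probability q. Firm A is indifferent when q + 7(1−q) = 6q + 2(1−q), giving q = 1/2.
The value is 1·(1/2) + (7)·(1/2) = 4.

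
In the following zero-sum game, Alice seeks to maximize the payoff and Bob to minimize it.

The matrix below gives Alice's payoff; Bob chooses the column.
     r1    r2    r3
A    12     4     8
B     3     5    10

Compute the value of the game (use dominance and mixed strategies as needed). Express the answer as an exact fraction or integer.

24/5

Column r3 is strictly dominated by r2 for Bob (it gives Alice more in every row).
The remaining 2×2 game on (A, B) × (r1, r2) has no saddle point. Let Alice play A with probability p; indifference gives 12p + 3(1−p) = 4p + 5(1−p), so p = 1/5.
Similarly Bob's optimal q on r1 is 1/10, and the value is 12·(1/10) + (4)·(9/10) = 24/5.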